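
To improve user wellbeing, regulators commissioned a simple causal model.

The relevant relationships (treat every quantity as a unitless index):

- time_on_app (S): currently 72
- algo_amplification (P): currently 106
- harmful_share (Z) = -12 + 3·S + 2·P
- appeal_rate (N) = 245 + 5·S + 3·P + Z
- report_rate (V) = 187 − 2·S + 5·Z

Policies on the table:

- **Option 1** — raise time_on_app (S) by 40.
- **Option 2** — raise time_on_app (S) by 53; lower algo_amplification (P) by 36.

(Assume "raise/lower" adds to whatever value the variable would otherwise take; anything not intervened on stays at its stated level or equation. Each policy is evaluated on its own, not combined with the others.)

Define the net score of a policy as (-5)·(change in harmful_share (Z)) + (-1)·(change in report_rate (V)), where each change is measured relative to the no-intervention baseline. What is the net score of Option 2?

Baseline:
  S = 72
  P = 106
  Z = -12 + 3·72 + 2·106 = 416
  V = 187 − 2·72 + 5·416 = 2123
Option 2 (S + 53, P − 36):
  S = 72 + 53 = 125
  P = 106 − 36 = 70
  Z = -12 + 3·125 + 2·70 = 503
  V = 187 − 2·125 + 5·503 = 2452
ΔZ = 503 − 416 = 87; ΔV = 2452 − 2123 = 329
Score = (-5)·87 + (-1)·329 = -764

-764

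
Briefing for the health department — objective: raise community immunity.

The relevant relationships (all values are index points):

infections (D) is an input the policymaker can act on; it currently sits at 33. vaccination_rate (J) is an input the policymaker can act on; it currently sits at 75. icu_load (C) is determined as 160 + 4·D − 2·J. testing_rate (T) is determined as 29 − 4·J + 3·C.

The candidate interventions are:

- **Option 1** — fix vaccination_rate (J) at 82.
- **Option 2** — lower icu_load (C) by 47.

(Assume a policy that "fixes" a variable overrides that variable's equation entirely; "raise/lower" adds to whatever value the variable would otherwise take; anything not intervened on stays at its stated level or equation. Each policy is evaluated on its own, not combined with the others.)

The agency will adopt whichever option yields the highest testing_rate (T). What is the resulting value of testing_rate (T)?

85

Option 1 (J := 82):
  D = 33
  J = 82
  C = 160 + 4·33 − 2·82 = 128
  T = 29 − 4·82 + 3·128 = 85
Option 2 (C − 47):
  D = 33
  J = 75
  C = 160 + 4·33 − 2·75 (−47 from intervention) = 95
  T = 29 − 4·75 + 3·95 = 14
Comparing — Option 1: T=85, Option 2: T=14. Highest is 85 (Option 1).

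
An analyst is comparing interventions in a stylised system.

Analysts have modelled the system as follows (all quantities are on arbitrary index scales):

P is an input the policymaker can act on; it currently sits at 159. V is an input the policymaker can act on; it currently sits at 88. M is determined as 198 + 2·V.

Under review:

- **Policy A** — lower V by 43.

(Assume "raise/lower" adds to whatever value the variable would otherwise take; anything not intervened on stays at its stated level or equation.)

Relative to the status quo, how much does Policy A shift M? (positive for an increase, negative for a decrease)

Baseline:
  V = 88
  M = 198 + 2·88 = 374
Policy A (V − 43):
  V = 88 − 43 = 45
  M = 198 + 2·45 = 288
Change in M: 288 − 374 = -86

-86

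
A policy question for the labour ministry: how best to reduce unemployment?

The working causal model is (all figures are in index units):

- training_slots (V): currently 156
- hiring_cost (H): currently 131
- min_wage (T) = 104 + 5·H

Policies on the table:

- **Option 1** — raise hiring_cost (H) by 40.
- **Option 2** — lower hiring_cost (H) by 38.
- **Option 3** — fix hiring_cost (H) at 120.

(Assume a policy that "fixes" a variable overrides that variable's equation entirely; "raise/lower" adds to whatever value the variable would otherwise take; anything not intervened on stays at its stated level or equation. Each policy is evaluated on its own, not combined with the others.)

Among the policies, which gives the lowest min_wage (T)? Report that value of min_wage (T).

Option 1 (H + 40):
  H = 131 + 40 = 171
  T = 104 + 5·171 = 959
Option 2 (H − 38):
  H = 131 − 38 = 93
  T = 104 + 5·93 = 569
Option 3 (H := 120):
  H = 120
  T = 104 + 5·120 = 704
Comparing — Option 1: T=959, Option 2: T=569, Option 3: T=704. Lowest is 569 (Option 2).

569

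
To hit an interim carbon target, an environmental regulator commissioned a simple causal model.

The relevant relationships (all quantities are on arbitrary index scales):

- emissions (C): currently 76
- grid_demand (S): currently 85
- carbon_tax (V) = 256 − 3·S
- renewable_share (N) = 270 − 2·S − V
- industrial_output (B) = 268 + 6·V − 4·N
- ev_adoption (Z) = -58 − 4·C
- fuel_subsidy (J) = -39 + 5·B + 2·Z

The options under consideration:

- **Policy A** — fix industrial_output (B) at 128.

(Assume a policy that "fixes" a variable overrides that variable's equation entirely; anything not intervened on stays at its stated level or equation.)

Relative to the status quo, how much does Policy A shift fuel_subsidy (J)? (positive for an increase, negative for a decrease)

1250

Baseline:
  C = 76
  S = 85
  V = 256 − 3·85 = 1
  N = 270 − 2·85 − 1 = 99
  B = 268 + 6·1 − 4·99 = -122
  Z = -58 − 4·76 = -362
  J = -39 + 5·(-122) + 2·(-362) = -1373
Policy A (B := 128):
  C = 76
  S = 85
  V = 256 − 3·85 = 1
  N = 270 − 2·85 − 1 = 99
  B = 128
  Z = -58 − 4·76 = -362
  J = -39 + 5·128 + 2·(-362) = -123
Change in J: -123 − (-1373) = 1250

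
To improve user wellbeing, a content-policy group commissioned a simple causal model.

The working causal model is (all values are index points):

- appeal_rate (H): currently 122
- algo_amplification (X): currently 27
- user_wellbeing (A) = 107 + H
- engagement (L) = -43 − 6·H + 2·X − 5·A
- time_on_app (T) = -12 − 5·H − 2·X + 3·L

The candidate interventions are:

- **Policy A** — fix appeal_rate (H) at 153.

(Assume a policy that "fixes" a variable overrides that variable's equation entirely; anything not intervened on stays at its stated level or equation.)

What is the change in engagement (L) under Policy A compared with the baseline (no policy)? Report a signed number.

Baseline:
  H = 122
  X = 27
  A = 107 + 122 = 229
  L = -43 − 6·122 + 2·27 − 5·229 = -1866
Policy A (H := 153):
  H = 153
  X = 27
  A = 107 + 153 = 260
  L = -43 − 6·153 + 2·27 − 5·260 = -2207
Change in L: -2207 − (-1866) = -341

-341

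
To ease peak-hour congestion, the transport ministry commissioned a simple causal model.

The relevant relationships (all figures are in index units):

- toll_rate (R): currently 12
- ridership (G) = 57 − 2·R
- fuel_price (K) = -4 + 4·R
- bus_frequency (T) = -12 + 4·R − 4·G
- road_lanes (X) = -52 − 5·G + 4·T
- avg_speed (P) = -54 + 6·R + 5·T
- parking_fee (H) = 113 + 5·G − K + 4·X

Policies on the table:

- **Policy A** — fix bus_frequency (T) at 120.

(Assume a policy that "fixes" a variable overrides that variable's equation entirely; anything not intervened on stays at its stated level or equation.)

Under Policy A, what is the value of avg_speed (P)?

Policy A (T := 120):
  R = 12
  G = 57 − 2·12 = 33
  T = 120
  P = -54 + 6·12 + 5·120 = 618

618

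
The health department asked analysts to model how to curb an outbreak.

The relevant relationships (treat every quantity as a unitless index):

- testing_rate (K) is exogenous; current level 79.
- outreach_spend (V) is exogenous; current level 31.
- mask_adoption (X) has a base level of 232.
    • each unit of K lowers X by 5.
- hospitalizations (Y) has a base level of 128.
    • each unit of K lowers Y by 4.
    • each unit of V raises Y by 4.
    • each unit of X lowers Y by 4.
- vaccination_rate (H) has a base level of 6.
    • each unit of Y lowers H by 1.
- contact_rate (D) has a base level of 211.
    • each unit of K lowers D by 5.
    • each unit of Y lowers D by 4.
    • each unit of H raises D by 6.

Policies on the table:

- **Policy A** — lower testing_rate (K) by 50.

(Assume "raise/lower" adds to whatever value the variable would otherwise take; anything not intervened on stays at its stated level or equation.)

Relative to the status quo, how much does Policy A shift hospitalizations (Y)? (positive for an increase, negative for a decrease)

Baseline:
  K = 79
  V = 31
  X = 232 − 5·79 = -163
  Y = 128 − 4·79 + 4·31 − 4·(-163) = 588
Policy A (K − 50):
  K = 79 − 50 = 29
  V = 31
  X = 232 − 5·29 = 87
  Y = 128 − 4·29 + 4·31 − 4·87 = -212
Change in Y: -212 − 588 = -800

-800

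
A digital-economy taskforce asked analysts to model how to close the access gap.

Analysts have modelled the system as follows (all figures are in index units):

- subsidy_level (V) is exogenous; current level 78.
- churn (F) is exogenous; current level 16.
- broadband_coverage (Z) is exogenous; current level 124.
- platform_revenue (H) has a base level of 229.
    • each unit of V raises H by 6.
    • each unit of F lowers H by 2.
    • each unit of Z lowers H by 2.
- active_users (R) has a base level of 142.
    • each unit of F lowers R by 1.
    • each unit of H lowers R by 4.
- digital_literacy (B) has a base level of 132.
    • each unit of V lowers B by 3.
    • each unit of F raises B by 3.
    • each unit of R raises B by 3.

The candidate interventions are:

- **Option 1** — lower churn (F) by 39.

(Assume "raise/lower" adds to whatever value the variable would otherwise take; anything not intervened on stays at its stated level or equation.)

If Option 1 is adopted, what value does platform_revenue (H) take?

Option 1 (F − 39):
  V = 78
  F = 16 − 39 = -23
  Z = 124
  H = 229 + 6·78 − 2·(-23) − 2·124 = 495

495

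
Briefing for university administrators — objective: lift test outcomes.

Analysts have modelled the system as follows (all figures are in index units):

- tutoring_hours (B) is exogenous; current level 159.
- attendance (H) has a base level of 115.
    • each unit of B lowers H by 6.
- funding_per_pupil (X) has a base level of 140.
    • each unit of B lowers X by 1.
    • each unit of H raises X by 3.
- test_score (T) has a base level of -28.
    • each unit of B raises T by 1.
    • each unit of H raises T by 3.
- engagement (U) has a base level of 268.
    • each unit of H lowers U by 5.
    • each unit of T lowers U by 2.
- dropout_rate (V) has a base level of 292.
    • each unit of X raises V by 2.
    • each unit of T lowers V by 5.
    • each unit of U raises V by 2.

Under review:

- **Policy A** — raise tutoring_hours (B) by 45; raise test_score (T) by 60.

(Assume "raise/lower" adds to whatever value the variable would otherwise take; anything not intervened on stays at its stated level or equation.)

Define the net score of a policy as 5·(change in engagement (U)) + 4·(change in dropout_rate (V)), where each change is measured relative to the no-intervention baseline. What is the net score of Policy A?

43140

Baseline:
  B = 159
  H = 115 − 6·159 = -839
  X = 140 − 159 + 3·(-839) = -2536
  T = -28 + 159 + 3·(-839) = -2386
  U = 268 − 5·(-839) − 2·(-2386) = 9235
  V = 292 + 2·(-2536) − 5·(-2386) + 2·9235 = 25620
Policy A (B + 45, T + 60):
  B = 159 + 45 = 204
  H = 115 − 6·204 = -1109
  X = 140 − 204 + 3·(-1109) = -3391
  T = -28 + 204 + 3·(-1109) (+60 from intervention) = -3091
  U = 268 − 5·(-1109) − 2·(-3091) = 11995
  V = 292 + 2·(-3391) − 5·(-3091) + 2·11995 = 32955
ΔU = 11995 − 9235 = 2760; ΔV = 32955 − 25620 = 7335
Score = 5·2760 + 4·7335 = 43140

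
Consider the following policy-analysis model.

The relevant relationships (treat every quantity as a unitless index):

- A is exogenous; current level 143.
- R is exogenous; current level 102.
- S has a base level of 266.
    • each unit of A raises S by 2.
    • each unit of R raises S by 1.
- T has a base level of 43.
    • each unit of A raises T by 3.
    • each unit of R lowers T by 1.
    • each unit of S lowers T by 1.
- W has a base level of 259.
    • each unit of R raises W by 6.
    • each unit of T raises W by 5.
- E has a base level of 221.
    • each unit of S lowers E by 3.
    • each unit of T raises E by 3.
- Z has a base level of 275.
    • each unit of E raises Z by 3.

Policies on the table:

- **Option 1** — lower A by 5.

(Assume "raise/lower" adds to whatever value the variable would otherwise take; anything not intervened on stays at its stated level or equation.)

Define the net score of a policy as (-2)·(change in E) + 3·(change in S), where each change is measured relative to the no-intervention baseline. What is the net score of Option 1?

Baseline:
  A = 143
  R = 102
  S = 266 + 2·143 + 102 = 654
  T = 43 + 3·143 − 102 − 654 = -284
  E = 221 − 3·654 + 3·(-284) = -2593
Option 1 (A − 5):
  A = 143 − 5 = 138
  R = 102
  S = 266 + 2·138 + 102 = 644
  T = 43 + 3·138 − 102 − 644 = -289
  E = 221 − 3·644 + 3·(-289) = -2578
ΔE = -2578 − (-2593) = 15; ΔS = 644 − 654 = -10
Score = (-2)·15 + 3·(-10) = -60

-60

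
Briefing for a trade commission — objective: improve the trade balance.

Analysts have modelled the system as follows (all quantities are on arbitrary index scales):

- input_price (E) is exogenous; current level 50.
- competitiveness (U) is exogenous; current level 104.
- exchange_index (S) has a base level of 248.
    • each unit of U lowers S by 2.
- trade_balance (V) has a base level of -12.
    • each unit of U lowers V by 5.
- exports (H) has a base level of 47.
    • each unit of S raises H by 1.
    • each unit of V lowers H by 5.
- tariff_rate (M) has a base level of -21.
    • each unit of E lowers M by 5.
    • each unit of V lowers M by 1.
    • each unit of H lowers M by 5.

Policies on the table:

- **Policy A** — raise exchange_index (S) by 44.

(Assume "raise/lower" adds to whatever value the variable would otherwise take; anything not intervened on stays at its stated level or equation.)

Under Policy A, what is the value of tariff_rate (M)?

Policy A (S + 44):
  E = 50
  U = 104
  S = 248 − 2·104 (+44 from intervention) = 84
  V = -12 − 5·104 = -532
  H = 47 + 84 − 5·(-532) = 2791
  M = -21 − 5·50 − (-532) − 5·2791 = -13694

-13694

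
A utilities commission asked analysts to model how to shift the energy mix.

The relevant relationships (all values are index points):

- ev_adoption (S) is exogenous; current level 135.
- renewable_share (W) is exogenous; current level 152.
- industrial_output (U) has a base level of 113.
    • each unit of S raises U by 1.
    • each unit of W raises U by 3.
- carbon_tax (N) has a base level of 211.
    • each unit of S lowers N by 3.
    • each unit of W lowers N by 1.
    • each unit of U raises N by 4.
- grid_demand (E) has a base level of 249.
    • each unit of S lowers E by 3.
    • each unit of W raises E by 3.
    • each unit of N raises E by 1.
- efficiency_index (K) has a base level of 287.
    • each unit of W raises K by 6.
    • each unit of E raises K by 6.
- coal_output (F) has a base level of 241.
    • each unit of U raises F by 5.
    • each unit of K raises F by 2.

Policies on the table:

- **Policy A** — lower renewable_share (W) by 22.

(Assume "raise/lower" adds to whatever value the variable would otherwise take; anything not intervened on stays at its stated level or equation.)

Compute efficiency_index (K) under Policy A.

Policy A (W − 22):
  S = 135
  W = 152 − 22 = 130
  U = 113 + 135 + 3·130 = 638
  N = 211 − 3·135 − 130 + 4·638 = 2228
  E = 249 − 3·135 + 3·130 + 2228 = 2462
  K = 287 + 6·130 + 6·2462 = 15839

15839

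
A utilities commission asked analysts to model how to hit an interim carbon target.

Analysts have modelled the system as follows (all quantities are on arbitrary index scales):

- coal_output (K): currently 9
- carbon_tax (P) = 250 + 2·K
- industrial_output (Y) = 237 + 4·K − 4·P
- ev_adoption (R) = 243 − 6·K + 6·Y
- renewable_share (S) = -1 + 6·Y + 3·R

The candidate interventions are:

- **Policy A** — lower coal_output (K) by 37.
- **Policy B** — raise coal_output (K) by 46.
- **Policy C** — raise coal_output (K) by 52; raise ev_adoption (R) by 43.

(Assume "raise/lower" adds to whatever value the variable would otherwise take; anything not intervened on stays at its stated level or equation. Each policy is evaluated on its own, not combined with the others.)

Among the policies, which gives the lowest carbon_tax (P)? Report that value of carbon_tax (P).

194

Policy A (K − 37):
  K = 9 − 37 = -28
  P = 250 + 2·(-28) = 194
Policy B (K + 46):
  K = 9 + 46 = 55
  P = 250 + 2·55 = 360
Policy C (K + 52, R + 43):
  K = 9 + 52 = 61
  P = 250 + 2·61 = 372
Comparing — Policy A: P=194, Policy B: P=360, Policy C: P=372. Lowest is 194 (Policy A).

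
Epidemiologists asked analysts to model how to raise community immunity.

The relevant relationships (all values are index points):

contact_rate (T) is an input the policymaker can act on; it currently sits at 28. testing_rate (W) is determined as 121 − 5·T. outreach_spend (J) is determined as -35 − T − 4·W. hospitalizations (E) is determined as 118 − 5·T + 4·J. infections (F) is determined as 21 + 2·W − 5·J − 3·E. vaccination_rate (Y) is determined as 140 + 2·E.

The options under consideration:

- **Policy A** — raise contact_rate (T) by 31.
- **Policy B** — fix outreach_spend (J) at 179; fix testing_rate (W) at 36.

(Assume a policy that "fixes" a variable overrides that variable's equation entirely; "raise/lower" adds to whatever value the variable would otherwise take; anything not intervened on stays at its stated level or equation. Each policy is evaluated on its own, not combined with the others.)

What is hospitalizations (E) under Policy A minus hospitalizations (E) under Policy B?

1537

Policy A (T + 31):
  T = 28 + 31 = 59
  W = 121 − 5·59 = -174
  J = -35 − 59 − 4·(-174) = 602
  E = 118 − 5·59 + 4·602 = 2231
Policy B (J := 179, W := 36):
  T = 28
  W = 36
  J = 179
  E = 118 − 5·28 + 4·179 = 694
E: 2231 − 694 = 1537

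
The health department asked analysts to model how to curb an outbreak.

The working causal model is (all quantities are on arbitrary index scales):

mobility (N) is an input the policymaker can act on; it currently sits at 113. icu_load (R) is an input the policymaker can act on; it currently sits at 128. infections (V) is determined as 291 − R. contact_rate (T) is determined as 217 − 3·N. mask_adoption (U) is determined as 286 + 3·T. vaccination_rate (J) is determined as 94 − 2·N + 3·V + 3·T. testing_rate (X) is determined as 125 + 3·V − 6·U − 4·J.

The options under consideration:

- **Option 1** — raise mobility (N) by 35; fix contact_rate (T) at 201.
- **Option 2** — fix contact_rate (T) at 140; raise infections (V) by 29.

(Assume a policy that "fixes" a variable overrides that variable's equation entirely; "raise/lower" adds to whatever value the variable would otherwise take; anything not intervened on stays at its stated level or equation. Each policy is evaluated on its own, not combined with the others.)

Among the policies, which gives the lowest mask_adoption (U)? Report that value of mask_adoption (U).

Option 1 (N + 35, T := 201):
  N = 113 + 35 = 148
  T = 201
  U = 286 + 3·201 = 889
Option 2 (T := 140, V + 29):
  N = 113
  T = 140
  U = 286 + 3·140 = 706
Comparing — Option 1: U=889, Option 2: U=706. Lowest is 706 (Option 2).

706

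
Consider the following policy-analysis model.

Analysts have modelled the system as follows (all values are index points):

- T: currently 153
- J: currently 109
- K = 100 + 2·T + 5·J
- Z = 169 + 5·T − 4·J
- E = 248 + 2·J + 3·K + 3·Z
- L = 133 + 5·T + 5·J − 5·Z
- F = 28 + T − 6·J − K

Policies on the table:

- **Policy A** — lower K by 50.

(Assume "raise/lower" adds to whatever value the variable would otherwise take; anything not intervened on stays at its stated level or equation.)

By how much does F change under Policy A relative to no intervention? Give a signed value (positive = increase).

50

Baseline:
  T = 153
  J = 109
  K = 100 + 2·153 + 5·109 = 951
  F = 28 + 153 − 6·109 − 951 = -1424
Policy A (K − 50):
  T = 153
  J = 109
  K = 100 + 2·153 + 5·109 (−50 from intervention) = 901
  F = 28 + 153 − 6·109 − 901 = -1374
Change in F: -1374 − (-1424) = 50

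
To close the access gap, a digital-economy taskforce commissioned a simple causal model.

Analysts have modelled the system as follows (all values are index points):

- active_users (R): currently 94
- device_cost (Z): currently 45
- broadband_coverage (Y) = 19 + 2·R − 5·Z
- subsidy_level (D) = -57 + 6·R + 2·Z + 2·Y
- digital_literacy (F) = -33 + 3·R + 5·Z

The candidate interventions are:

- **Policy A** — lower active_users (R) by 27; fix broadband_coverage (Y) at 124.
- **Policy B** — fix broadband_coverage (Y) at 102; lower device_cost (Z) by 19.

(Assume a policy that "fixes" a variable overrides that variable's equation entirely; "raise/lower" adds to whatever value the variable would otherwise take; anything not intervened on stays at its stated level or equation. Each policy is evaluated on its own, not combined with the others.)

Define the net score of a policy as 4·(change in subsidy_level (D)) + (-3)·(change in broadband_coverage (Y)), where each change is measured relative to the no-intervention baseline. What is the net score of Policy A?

62

Baseline:
  R = 94
  Z = 45
  Y = 19 + 2·94 − 5·45 = -18
  D = -57 + 6·94 + 2·45 + 2·(-18) = 561
Policy A (R − 27, Y := 124):
  R = 94 − 27 = 67
  Z = 45
  Y = 124
  D = -57 + 6·67 + 2·45 + 2·124 = 683
ΔD = 683 − 561 = 122; ΔY = 124 − (-18) = 142
Score = 4·122 + (-3)·142 = 62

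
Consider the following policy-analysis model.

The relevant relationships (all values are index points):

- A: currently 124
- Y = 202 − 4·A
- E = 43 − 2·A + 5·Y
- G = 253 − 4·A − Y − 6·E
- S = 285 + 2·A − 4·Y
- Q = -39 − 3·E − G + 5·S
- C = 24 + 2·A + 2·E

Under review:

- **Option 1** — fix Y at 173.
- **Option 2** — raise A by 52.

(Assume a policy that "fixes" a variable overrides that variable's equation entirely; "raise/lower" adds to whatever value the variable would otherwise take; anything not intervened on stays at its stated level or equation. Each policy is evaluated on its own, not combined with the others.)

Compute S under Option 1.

Option 1 (Y := 173):
  A = 124
  Y = 173
  S = 285 + 2·124 − 4·173 = -159

-159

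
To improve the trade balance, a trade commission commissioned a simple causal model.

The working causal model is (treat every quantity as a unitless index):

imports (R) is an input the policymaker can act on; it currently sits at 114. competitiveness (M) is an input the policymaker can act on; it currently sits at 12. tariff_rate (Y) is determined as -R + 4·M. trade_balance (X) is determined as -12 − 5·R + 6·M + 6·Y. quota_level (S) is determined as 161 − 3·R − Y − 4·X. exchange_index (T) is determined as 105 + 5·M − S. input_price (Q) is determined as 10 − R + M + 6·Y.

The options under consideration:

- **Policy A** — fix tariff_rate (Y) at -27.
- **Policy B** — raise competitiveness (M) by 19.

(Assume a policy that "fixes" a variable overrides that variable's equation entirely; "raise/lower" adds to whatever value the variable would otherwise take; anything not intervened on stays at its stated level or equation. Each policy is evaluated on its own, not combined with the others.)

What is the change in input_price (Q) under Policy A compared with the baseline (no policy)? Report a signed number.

234

Baseline:
  R = 114
  M = 12
  Y = 0 − 114 + 4·12 = -66
  Q = 10 − 114 + 12 + 6·(-66) = -488
Policy A (Y := -27):
  R = 114
  M = 12
  Y = -27
  Q = 10 − 114 + 12 + 6·(-27) = -254
Change in Q: -254 − (-488) = 234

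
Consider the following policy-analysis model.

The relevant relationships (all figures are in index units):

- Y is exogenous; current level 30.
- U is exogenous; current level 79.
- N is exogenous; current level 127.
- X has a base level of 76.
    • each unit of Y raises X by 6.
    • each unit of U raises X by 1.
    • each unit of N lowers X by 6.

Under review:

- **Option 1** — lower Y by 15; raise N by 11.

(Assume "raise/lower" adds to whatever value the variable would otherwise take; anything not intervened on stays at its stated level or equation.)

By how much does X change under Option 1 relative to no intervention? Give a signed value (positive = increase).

-156

Baseline:
  Y = 30
  U = 79
  N = 127
  X = 76 + 6·30 + 79 − 6·127 = -427
Option 1 (Y − 15, N + 11):
  Y = 30 − 15 = 15
  U = 79
  N = 127 + 11 = 138
  X = 76 + 6·15 + 79 − 6·138 = -583
Change in X: -583 − (-427) = -156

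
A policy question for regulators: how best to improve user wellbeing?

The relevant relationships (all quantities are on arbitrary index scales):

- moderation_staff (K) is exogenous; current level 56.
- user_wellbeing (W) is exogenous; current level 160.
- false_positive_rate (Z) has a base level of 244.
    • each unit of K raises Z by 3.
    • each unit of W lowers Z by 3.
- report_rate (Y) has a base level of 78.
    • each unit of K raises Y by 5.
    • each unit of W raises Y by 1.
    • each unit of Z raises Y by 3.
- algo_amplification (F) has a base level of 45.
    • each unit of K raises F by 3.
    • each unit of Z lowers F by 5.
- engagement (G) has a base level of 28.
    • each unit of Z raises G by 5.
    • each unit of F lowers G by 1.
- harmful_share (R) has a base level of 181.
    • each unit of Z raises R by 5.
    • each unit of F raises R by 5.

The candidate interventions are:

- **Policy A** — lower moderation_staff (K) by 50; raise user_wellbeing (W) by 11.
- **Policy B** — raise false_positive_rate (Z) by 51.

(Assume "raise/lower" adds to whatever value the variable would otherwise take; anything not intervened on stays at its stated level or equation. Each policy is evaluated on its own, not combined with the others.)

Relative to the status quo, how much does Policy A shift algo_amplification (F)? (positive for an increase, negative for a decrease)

Baseline:
  K = 56
  W = 160
  Z = 244 + 3·56 − 3·160 = -68
  F = 45 + 3·56 − 5·(-68) = 553
Policy A (K − 50, W + 11):
  K = 56 − 50 = 6
  W = 160 + 11 = 171
  Z = 244 + 3·6 − 3·171 = -251
  F = 45 + 3·6 − 5·(-251) = 1318
Change in F: 1318 − 553 = 765

765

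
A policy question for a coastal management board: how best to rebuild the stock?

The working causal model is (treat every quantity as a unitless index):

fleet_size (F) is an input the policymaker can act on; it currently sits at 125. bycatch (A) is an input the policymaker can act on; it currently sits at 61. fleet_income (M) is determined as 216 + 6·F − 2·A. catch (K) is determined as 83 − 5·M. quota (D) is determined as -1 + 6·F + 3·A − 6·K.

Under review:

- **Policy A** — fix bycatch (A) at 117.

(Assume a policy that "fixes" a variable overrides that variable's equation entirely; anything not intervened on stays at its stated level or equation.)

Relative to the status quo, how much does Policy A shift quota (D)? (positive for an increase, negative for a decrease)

Baseline:
  F = 125
  A = 61
  M = 216 + 6·125 − 2·61 = 844
  K = 83 − 5·844 = -4137
  D = -1 + 6·125 + 3·61 − 6·(-4137) = 25754
Policy A (A := 117):
  F = 125
  A = 117
  M = 216 + 6·125 − 2·117 = 732
  K = 83 − 5·732 = -3577
  D = -1 + 6·125 + 3·117 − 6·(-3577) = 22562
Change in D: 22562 − 25754 = -3192

-3192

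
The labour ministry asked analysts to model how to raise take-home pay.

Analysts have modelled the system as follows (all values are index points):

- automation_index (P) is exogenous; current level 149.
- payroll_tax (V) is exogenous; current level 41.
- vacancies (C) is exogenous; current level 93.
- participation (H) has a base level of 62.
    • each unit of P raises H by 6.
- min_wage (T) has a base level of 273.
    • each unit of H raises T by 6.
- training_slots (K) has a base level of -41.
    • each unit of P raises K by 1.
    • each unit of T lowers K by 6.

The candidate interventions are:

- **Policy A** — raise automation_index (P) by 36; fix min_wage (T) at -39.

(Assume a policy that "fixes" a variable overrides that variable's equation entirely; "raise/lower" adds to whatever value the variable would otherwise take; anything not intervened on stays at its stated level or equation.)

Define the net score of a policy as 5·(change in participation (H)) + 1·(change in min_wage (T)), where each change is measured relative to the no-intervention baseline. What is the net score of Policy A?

Baseline:
  P = 149
  H = 62 + 6·149 = 956
  T = 273 + 6·956 = 6009
Policy A (P + 36, T := -39):
  P = 149 + 36 = 185
  H = 62 + 6·185 = 1172
  T = -39
ΔH = 1172 − 956 = 216; ΔT = -39 − 6009 = -6048
Score = 5·216 + 1·(-6048) = -4968

-4968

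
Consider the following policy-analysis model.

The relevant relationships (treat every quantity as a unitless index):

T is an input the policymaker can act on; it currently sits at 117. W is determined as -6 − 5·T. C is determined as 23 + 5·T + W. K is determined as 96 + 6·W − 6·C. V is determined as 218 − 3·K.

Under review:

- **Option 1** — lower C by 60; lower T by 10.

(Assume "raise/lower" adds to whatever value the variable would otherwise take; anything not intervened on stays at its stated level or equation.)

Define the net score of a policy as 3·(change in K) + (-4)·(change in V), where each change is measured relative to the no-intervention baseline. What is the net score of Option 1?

Baseline:
  T = 117
  W = -6 − 5·117 = -591
  C = 23 + 5·117 + (-591) = 17
  K = 96 + 6·(-591) − 6·17 = -3552
  V = 218 − 3·(-3552) = 10874
Option 1 (C − 60, T − 10):
  T = 117 − 10 = 107
  W = -6 − 5·107 = -541
  C = 23 + 5·107 + (-541) (−60 from intervention) = -43
  K = 96 + 6·(-541) − 6·(-43) = -2892
  V = 218 − 3·(-2892) = 8894
ΔK = -2892 − (-3552) = 660; ΔV = 8894 − 10874 = -1980
Score = 3·660 + (-4)·(-1980) = 9900

9900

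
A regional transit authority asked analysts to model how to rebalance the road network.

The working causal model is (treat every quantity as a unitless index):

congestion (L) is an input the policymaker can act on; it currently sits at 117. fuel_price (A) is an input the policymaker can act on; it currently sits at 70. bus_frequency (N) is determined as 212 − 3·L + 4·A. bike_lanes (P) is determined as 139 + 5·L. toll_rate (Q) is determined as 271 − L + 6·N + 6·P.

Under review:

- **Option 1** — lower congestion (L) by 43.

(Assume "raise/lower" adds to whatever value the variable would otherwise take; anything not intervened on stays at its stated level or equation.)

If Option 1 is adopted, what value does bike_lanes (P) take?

Option 1 (L − 43):
  L = 117 − 43 = 74
  P = 139 + 5·74 = 509

509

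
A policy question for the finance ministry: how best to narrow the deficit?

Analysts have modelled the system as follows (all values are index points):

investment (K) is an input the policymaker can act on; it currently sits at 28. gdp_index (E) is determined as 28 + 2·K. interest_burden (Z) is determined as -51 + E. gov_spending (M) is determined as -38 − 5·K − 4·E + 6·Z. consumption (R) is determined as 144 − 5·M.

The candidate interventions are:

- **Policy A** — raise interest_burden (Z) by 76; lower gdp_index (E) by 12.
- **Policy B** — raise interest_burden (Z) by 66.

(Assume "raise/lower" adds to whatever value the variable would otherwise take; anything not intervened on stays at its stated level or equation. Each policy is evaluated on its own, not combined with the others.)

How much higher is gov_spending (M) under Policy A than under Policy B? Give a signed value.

36

Policy A (Z + 76, E − 12):
  K = 28
  E = 28 + 2·28 (−12 from intervention) = 72
  Z = -51 + 72 (+76 from intervention) = 97
  M = -38 − 5·28 − 4·72 + 6·97 = 116
Policy B (Z + 66):
  K = 28
  E = 28 + 2·28 = 84
  Z = -51 + 84 (+66 from intervention) = 99
  M = -38 − 5·28 − 4·84 + 6·99 = 80
M: 116 − 80 = 36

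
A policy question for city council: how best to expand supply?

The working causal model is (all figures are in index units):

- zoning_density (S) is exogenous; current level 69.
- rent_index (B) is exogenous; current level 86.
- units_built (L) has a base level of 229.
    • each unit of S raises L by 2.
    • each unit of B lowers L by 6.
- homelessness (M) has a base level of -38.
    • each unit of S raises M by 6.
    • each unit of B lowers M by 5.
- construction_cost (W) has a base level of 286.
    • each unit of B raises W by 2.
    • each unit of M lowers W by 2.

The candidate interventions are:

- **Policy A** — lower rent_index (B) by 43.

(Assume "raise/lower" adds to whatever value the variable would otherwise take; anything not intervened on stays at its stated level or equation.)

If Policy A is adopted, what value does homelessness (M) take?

161

Policy A (B − 43):
  S = 69
  B = 86 − 43 = 43
  M = -38 + 6·69 − 5·43 = 161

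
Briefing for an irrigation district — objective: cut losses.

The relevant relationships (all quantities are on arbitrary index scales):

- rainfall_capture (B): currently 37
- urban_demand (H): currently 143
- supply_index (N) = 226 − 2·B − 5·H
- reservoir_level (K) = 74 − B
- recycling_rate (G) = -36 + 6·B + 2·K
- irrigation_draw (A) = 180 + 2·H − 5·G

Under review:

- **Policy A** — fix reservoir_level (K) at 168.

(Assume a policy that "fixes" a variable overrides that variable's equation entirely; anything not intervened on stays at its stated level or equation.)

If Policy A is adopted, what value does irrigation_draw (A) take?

-2144

Policy A (K := 168):
  B = 37
  H = 143
  K = 168
  G = -36 + 6·37 + 2·168 = 522
  A = 180 + 2·143 − 5·522 = -2144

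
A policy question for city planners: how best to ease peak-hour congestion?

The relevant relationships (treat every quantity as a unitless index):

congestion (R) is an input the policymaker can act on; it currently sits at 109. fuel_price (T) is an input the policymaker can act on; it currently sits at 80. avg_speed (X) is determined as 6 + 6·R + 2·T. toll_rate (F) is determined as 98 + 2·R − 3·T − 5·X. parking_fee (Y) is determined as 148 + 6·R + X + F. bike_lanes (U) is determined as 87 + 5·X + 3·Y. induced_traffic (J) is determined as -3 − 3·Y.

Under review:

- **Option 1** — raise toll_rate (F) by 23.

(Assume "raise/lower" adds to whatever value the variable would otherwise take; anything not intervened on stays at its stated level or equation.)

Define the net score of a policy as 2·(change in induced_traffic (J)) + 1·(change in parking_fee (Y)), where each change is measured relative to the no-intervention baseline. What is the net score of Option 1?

Baseline:
  R = 109
  T = 80
  X = 6 + 6·109 + 2·80 = 820
  F = 98 + 2·109 − 3·80 − 5·820 = -4024
  Y = 148 + 6·109 + 820 + (-4024) = -2402
  J = -3 − 3·(-2402) = 7203
Option 1 (F + 23):
  R = 109
  T = 80
  X = 6 + 6·109 + 2·80 = 820
  F = 98 + 2·109 − 3·80 − 5·820 (+23 from intervention) = -4001
  Y = 148 + 6·109 + 820 + (-4001) = -2379
  J = -3 − 3·(-2379) = 7134
ΔJ = 7134 − 7203 = -69; ΔY = -2379 − (-2402) = 23
Score = 2·(-69) + 1·23 = -115

-115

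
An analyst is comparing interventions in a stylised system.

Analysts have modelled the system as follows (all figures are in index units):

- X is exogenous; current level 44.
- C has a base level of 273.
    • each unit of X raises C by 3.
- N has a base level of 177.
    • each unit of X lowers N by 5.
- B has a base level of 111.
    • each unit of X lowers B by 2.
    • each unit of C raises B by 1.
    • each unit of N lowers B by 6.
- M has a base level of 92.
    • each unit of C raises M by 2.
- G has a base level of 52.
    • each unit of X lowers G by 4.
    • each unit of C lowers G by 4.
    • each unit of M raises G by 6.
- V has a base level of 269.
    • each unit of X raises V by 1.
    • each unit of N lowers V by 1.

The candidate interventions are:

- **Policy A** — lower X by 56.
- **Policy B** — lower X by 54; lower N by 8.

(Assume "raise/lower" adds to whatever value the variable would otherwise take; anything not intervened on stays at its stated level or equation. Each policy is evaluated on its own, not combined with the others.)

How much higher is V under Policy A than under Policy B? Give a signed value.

Policy A (X − 56):
  X = 44 − 56 = -12
  N = 177 − 5·(-12) = 237
  V = 269 + (-12) − 237 = 20
Policy B (X − 54, N − 8):
  X = 44 − 54 = -10
  N = 177 − 5·(-10) (−8 from intervention) = 219
  V = 269 + (-10) − 219 = 40
V: 20 − 40 = -20

-20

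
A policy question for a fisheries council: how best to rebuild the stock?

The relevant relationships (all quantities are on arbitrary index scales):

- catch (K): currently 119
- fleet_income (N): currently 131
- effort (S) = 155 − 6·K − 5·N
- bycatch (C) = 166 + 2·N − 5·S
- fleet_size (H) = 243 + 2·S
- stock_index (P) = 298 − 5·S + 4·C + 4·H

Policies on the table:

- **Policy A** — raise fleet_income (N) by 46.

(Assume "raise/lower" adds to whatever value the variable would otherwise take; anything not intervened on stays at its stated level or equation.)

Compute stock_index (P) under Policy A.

Policy A (N + 46):
  K = 119
  N = 131 + 46 = 177
  S = 155 − 6·119 − 5·177 = -1444
  C = 166 + 2·177 − 5·(-1444) = 7740
  H = 243 + 2·(-1444) = -2645
  P = 298 − 5·(-1444) + 4·7740 + 4·(-2645) = 27898

27898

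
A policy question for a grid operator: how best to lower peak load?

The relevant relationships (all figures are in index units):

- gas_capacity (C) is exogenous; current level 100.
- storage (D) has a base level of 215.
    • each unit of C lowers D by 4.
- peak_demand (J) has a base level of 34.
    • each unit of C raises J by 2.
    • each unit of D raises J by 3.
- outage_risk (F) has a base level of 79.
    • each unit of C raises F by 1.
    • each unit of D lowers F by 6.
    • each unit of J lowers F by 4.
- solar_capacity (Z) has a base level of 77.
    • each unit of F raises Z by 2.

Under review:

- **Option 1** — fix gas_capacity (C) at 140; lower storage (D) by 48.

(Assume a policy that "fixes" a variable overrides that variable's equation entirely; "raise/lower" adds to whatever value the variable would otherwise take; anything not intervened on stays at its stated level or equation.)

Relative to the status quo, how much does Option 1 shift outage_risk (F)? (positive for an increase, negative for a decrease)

Baseline:
  C = 100
  D = 215 − 4·100 = -185
  J = 34 + 2·100 + 3·(-185) = -321
  F = 79 + 100 − 6·(-185) − 4·(-321) = 2573
Option 1 (C := 140, D − 48):
  C = 140
  D = 215 − 4·140 (−48 from intervention) = -393
  J = 34 + 2·140 + 3·(-393) = -865
  F = 79 + 140 − 6·(-393) − 4·(-865) = 6037
Change in F: 6037 − 2573 = 3464

3464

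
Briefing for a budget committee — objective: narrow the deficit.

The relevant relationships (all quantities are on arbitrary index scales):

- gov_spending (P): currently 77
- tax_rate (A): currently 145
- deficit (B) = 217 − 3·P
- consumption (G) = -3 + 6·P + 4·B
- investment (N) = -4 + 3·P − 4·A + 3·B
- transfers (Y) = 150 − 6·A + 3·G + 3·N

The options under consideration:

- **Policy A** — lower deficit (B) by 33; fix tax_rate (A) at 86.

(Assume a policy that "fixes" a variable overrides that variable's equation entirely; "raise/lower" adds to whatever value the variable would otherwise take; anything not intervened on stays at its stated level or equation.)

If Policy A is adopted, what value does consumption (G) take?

271

Policy A (B − 33, A := 86):
  P = 77
  B = 217 − 3·77 (−33 from intervention) = -47
  G = -3 + 6·77 + 4·(-47) = 271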